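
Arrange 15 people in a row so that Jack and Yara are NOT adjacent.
Total - adjacent = 15! - (15-1)!×2 = 1307674368000 - 174356582400 = 1133317785600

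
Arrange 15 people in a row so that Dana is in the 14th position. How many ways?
Fix one position: (15-1)! = 87178291200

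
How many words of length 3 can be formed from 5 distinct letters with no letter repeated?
P(5,3) = 5!/(5-3)! = 60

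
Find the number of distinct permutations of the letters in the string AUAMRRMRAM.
10! / (3! × 3! × 3! × 1!) = 16800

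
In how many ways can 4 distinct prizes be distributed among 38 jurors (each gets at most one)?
P(38,4) = 38!/(38-4)! = 1771560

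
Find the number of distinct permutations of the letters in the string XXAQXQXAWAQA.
12! / (1! × 4! × 3! × 4!) = 138600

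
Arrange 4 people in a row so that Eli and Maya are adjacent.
Treat as block: (4-1)! × 2! = 6 × 2 = 12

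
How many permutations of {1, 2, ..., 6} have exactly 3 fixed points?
Choose the 3 fixed points C(6,3) = 20, derange the rest: !3 = Σ_{j=0}^{3} (-1)^j·3!/j! = 6 - 6 + 3 - 1 = 2. Product = 20 × 2 = 40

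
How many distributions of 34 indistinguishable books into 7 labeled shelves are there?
C(34+7-1, 7-1) = C(40, 6) = 3838380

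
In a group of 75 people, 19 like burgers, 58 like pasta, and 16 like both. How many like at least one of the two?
|A∪B| = |A| + |B| - |A∩B| = 19 + 58 - 16 = 61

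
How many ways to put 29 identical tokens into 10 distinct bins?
C(29+10-1, 10-1) = C(38, 9) = 163011640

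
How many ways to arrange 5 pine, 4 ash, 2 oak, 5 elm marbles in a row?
16! / (5! × 4! × 2! × 5!) = 30270240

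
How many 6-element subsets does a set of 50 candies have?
C(50,6) = 50!/(6!×44!) = 15890700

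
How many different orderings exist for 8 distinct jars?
8! = 40320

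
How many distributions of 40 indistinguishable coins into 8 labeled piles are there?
C(40+8-1, 8-1) = C(47, 7) = 62891499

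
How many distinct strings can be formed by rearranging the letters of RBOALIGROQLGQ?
13! / (2! × 1! × 1! × 2! × 2! × 1! × 2! × 2!) = 194594400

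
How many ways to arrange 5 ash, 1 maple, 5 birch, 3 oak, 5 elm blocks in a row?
19! / (5! × 1! × 5! × 3! × 5!) = 11732745024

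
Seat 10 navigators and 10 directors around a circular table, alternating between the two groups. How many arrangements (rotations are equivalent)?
Fix one of the navigators: (10-1)! ways for the remaining navigators, × 10! ways for the directors = 362880 × 3628800 = 1316818944000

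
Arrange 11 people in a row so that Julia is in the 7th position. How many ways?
Fix one position: (11-1)! = 3628800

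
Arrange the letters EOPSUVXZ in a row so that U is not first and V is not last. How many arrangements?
By inclusion-exclusion: 8! - 2×(8-1)! + (8-2)! = 40320 - 10080 + 720 = 30960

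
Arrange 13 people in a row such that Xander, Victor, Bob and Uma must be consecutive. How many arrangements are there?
Treat the 4 as one block: (13-4+1)! × 4! = 3628800 × 24 = 87091200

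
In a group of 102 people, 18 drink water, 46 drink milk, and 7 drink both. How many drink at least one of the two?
|A∪B| = |A| + |B| - |A∩B| = 18 + 46 - 7 = 57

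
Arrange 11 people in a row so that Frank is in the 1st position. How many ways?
Fix one position: (11-1)! = 3628800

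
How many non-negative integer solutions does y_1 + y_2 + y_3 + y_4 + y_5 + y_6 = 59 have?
C(59+6-1, 6-1) = C(64, 5) = 7624512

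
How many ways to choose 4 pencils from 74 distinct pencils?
C(74,4) = 74!/(4!×70!) = 1150626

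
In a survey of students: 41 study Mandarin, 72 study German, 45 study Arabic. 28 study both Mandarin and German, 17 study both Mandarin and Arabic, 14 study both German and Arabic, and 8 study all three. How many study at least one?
|A∪B∪C| = 41+72+45-28-17-14+8 = 107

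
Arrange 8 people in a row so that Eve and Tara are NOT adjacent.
Total - adjacent = 8! - (8-1)!×2 = 40320 - 10080 = 30240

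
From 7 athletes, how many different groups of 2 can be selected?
C(7,2) = 7!/(2!×5!) = 21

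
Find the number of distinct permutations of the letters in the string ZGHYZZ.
6! / (3! × 1! × 1! × 1!) = 120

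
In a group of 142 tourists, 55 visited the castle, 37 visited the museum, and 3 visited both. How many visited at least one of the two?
|A∪B| = |A| + |B| - |A∩B| = 55 + 37 - 3 = 89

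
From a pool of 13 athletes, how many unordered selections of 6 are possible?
C(13,6) = 13!/(6!×7!) = 1716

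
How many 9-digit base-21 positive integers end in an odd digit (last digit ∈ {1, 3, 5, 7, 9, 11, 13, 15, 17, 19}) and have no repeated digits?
Last∈{1,3,5,7,9,11,13,15,17,19}. Last=0: 0. Last nonzero: 10×19×P(19,7) = 48251548800. Total = 48251548800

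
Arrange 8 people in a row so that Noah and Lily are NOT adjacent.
Total - adjacent = 8! - (8-1)!×2 = 40320 - 10080 = 30240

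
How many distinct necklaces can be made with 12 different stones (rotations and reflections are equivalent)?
(12-1)!/2 = 39916800/2 = 19958400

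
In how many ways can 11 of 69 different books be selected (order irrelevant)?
C(69,11) = 69!/(11!×58!) = 1823810410032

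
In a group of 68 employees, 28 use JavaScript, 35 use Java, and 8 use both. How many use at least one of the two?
|A∪B| = |A| + |B| - |A∩B| = 28 + 35 - 8 = 55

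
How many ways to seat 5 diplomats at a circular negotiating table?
Circular: fix one position, arrange the rest. (5-1)! = 24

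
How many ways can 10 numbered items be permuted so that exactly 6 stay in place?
Choose the 6 fixed points C(10,6) = 210, derange the rest: !4 = Σ_{j=0}^{4} (-1)^j·4!/j! = 24 - 24 + 12 - 4 + 1 = 9. Product = 210 × 9 = 1890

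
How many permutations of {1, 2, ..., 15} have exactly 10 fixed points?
Choose the 10 fixed points C(15,10) = 3003, derange the rest: !5 = Σ_{j=0}^{5} (-1)^j·5!/j! = 120 - 120 + 60 - 20 + 5 - 1 = 44. Product = 3003 × 44 = 132132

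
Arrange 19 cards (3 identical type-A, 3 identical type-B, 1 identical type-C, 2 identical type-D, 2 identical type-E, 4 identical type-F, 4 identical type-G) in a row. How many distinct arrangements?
19! / (3! × 3! × 1! × 2! × 2! × 4! × 4!) = 1466593128000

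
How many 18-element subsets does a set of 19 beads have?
C(19,18) = 19!/(18!×1!) = 19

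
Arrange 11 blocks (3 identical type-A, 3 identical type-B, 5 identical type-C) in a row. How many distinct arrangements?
11! / (3! × 3! × 5!) = 9240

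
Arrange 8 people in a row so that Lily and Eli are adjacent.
Treat as block: (8-1)! × 2! = 5040 × 2 = 10080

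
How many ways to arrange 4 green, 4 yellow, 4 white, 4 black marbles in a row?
16! / (4! × 4! × 4! × 4!) = 63063000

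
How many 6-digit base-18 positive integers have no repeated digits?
First digit: 17 choices (nonzero). Then descending: 17 × 17 × 16 × 15 × 14 × 13 = 12623520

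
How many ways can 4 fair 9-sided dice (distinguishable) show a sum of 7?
Coefficient of x^7 in (x + x² + ... + x^9)^4. By inclusion-exclusion on dice exceeding 9: Σ_j (-1)^j C(4,j)·C(7-1-9j, 3) = C(4,0)·C(6,3) = 1·20 = 20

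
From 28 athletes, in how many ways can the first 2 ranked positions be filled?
P(28,2) = 28!/(28-2)! = 756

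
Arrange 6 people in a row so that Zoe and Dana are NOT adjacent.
Total - adjacent = 6! - (6-1)!×2 = 720 - 240 = 480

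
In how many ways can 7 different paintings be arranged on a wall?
7! = 5040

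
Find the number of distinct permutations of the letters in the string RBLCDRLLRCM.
11! / (2! × 3! × 1! × 1! × 1! × 3!) = 554400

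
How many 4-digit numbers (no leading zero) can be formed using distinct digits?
First digit: 9 choices (nonzero). Then descending: 9 × 9 × 8 × 7 = 4536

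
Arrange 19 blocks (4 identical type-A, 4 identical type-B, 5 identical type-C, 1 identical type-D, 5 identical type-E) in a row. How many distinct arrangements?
19! / (4! × 4! × 5! × 1! × 5!) = 14665931280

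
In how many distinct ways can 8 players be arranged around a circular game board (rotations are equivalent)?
Circular: fix one position, arrange the rest. (8-1)! = 5040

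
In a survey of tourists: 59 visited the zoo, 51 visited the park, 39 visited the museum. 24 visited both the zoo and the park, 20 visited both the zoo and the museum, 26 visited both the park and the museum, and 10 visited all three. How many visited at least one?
|A∪B∪C| = 59+51+39-24-20-26+10 = 89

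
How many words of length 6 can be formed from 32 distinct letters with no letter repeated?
P(32,6) = 32!/(32-6)! = 652458240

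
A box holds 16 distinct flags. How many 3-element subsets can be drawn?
C(16,3) = 16!/(3!×13!) = 560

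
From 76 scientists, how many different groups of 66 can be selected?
C(76,66) = 76!/(66!×10!) = 954526728530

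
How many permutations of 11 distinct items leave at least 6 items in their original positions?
Exactly j fixed points: C(11,j)·!(11-j); sum over j ≥ 6 (derangement numbers via !m = (m-1)·(!(m-1) + !(m-2)): !0..!5 = 1, 0, 1, 2, 9, 44). Σ_{j=6}^{11} C(11,j)·!(11-j) = C(11,6)·!5 + C(11,7)·!4 + C(11,8)·!3 + C(11,9)·!2 + C(11,10)·!1 + C(11,11)·!0 = 462·44 + 330·9 + 165·2 + 55·1 + 11·0 + 1·1 = 23684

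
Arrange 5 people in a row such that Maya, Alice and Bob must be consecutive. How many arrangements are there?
Treat the 3 as one block: (5-3+1)! × 3! = 6 × 6 = 36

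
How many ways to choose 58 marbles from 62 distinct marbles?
C(62,58) = 62!/(58!×4!) = 557845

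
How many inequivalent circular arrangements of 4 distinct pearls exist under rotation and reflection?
(4-1)!/2 = 6/2 = 3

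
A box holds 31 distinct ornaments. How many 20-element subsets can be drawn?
C(31,20) = 31!/(20!×11!) = 84672315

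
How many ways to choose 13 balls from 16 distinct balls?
C(16,13) = 16!/(13!×3!) = 560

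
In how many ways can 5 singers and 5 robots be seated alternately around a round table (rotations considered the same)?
Fix one of the singers: (5-1)! ways for the remaining singers, × 5! ways for the robots = 24 × 120 = 2880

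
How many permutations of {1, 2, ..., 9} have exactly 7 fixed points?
Choose the 7 fixed points C(9,7) = 36, derange the rest: !2 = Σ_{j=0}^{2} (-1)^j·2!/j! = 2 - 2 + 1 = 1. Product = 36 × 1 = 36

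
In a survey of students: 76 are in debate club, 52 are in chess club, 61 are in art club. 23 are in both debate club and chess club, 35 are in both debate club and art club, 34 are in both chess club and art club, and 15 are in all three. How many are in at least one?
|A∪B∪C| = 76+52+61-23-35-34+15 = 112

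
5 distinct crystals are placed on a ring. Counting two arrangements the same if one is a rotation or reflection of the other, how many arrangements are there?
(5-1)!/2 = 24/2 = 12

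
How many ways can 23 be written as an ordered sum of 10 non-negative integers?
C(23+10-1, 10-1) = C(32, 9) = 28048800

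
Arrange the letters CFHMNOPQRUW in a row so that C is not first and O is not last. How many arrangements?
By inclusion-exclusion: 11! - 2×(11-1)! + (11-2)! = 39916800 - 7257600 + 362880 = 33022080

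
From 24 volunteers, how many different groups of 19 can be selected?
C(24,19) = 24!/(19!×5!) = 42504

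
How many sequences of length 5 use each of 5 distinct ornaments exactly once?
5! = 120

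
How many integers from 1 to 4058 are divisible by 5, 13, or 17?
⌊4058/5⌋+⌊4058/13⌋+⌊4058/17⌋ - ⌊4058/65⌋-⌊4058/85⌋-⌊4058/221⌋ + ⌊4058/1105⌋ = 811+312+238 - 62-47-18 + 3 = 1237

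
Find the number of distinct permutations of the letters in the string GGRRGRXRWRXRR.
13! / (1! × 7! × 2! × 3!) = 102960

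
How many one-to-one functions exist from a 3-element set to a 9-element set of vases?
P(9,3) = 9!/(9-3)! = 504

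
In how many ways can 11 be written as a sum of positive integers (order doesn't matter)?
Pentagonal recurrence p(n) = p(n-1) + p(n-2) - p(n-5) - p(n-7) + p(n-12) + p(n-15) - ... gives p(0..10) = 1, 1, 2, 3, 5, 7, 11, 15, 22, 30, 42. p(11) = p(10) + p(9) - p(6) - p(4) = 42 + 30 - 11 - 5 = 56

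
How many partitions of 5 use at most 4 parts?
By conjugation, equals partitions of 5 into parts ≤ 4. Let r_j(i) = number of partitions of i into parts ≤ j, for i = 0..5. r_1(i) = 1 for all i; r_j(i) = r_{j-1}(i) + r_j(i-j). Rows j = 2..4: ≤2: 1 1 2 2 3 3; ≤3: 1 1 2 3 4 5; ≤4: 1 1 2 3 5 6. r_4(5) = 6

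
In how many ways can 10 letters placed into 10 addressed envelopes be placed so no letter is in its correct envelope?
!10 = Σ_{j=0}^{10} (-1)^j·10!/j! = 3628800 - 3628800 + 1814400 - 604800 + 151200 - 30240 + 5040 - 720 + 90 - 10 + 1 = 1334961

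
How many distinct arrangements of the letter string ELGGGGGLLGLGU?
13! / (4! × 1! × 7! × 1!) = 51480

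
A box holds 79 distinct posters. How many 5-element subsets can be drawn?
C(79,5) = 79!/(5!×74!) = 22537515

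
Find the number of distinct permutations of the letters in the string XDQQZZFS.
8! / (2! × 2! × 1! × 1! × 1! × 1!) = 10080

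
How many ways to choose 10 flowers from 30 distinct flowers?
C(30,10) = 30!/(10!×20!) = 30045015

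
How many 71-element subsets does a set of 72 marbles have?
C(72,71) = 72!/(71!×1!) = 72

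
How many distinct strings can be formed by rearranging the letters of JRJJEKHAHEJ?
11! / (4! × 1! × 1! × 1! × 2! × 2!) = 415800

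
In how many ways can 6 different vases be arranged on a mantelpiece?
6! = 720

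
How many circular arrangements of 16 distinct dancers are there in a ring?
Circular: fix one position, arrange the rest. (16-1)! = 1307674368000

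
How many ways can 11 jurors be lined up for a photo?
11! = 39916800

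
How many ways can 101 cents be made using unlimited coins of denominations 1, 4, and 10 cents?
Coefficient of x^101 in 1/(1-x^1) · 1/(1-x^4) · 1/(1-x^10). Case on j = number of 10-cent coins (j = 0..10); remainder r = 101 - 10j is made from {1,4} in ⌊r/4⌋+1 ways. r = 101, 91, 81, 71, 61, 51, 41, 31, 21, 11, 1 → 26 + 23 + 21 + 18 + 16 + 13 + 11 + 8 + 6 + 3 + 1 = 146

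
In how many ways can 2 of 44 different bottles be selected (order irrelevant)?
C(44,2) = 44!/(2!×42!) = 946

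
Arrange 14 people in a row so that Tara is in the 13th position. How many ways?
Fix one position: (14-1)! = 6227020800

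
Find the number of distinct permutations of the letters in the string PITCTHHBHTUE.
12! / (1! × 3! × 3! × 1! × 1! × 1! × 1! × 1!) = 13305600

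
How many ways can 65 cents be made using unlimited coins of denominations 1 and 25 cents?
Coefficient of x^65 in 1/(1-x^1) · 1/(1-x^25). Use j coins of 25 for j = 0..⌊65/25⌋ = 2, the rest in 1s: 2 + 1 = 3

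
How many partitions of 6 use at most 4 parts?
By conjugation, equals partitions of 6 into parts ≤ 4. Let r_j(i) = number of partitions of i into parts ≤ j, for i = 0..6. r_1(i) = 1 for all i; r_j(i) = r_{j-1}(i) + r_j(i-j). Rows j = 2..4: ≤2: 1 1 2 2 3 3 4; ≤3: 1 1 2 3 4 5 7; ≤4: 1 1 2 3 5 6 9. r_4(6) = 9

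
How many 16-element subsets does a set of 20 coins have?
C(20,16) = 20!/(16!×4!) = 4845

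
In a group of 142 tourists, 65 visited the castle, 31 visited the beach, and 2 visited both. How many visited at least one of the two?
|A∪B| = |A| + |B| - |A∩B| = 65 + 31 - 2 = 94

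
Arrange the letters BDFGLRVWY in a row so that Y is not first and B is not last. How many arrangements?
By inclusion-exclusion: 9! - 2×(9-1)! + (9-2)! = 362880 - 80640 + 5040 = 287280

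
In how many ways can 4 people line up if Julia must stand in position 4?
Fix one position: (4-1)! = 6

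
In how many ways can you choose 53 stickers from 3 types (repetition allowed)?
C(53+3-1, 3-1) = C(55, 2) = 1485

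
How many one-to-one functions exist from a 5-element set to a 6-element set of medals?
P(6,5) = 6!/(6-5)! = 720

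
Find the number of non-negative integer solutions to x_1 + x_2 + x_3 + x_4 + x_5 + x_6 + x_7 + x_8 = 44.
C(44+8-1, 8-1) = C(51, 7) = 115775100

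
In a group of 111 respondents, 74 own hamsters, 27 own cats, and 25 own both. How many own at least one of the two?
|A∪B| = |A| + |B| - |A∩B| = 74 + 27 - 25 = 76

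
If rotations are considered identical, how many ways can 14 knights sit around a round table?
Circular: fix one position, arrange the rest. (14-1)! = 6227020800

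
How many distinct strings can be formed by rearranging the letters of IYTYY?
5! / (1! × 3! × 1!) = 20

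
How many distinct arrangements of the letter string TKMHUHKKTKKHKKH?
15! / (2! × 1! × 1! × 4! × 7!) = 5405400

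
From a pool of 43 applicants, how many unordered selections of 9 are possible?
C(43,9) = 43!/(9!×34!) = 563921995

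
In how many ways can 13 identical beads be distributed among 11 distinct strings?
C(13+11-1, 11-1) = C(23, 10) = 1144066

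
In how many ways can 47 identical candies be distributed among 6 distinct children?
C(47+6-1, 6-1) = C(52, 5) = 2598960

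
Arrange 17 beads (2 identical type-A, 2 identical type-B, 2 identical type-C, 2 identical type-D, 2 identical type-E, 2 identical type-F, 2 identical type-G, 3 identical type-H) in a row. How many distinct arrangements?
17! / (2! × 2! × 2! × 2! × 2! × 2! × 2! × 3!) = 463134672000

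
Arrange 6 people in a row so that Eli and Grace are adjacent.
Treat as block: (6-1)! × 2! = 120 × 2 = 240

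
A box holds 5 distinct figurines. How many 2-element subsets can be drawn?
C(5,2) = 5!/(2!×3!) = 10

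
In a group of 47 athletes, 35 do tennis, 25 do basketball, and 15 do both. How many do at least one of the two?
|A∪B| = |A| + |B| - |A∩B| = 35 + 25 - 15 = 45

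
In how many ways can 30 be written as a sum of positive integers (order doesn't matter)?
Pentagonal recurrence p(n) = p(n-1) + p(n-2) - p(n-5) - p(n-7) + p(n-12) + p(n-15) - ... gives p(0..29) = 1, 1, 2, 3, 5, 7, 11, 15, 22, 30, 42, 56, 77, 101, 135, 176, 231, 297, 385, 490, 627, 792, 1002, 1255, 1575, 1958, 2436, 3010, 3718, 4565. p(30) = p(29) + p(28) - p(25) - p(23) + p(18) + p(15) - p(8) - p(4) = 4565 + 3718 - 1958 - 1255 + 385 + 176 - 22 - 5 = 5604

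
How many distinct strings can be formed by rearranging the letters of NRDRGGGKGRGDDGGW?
16! / (1! × 7! × 1! × 3! × 3! × 1!) = 115315200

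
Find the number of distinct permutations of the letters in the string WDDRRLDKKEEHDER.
15! / (3! × 1! × 4! × 2! × 1! × 1! × 3!) = 756756000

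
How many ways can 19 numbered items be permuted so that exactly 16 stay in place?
Choose the 16 fixed points C(19,16) = 969, derange the rest: !3 = Σ_{j=0}^{3} (-1)^j·3!/j! = 6 - 6 + 3 - 1 = 2. Product = 969 × 2 = 1938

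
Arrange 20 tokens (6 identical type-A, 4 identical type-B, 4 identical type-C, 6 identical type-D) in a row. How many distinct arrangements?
20! / (6! × 4! × 4! × 6!) = 8147739600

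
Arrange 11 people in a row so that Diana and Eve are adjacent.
Treat as block: (11-1)! × 2! = 3628800 × 2 = 7257600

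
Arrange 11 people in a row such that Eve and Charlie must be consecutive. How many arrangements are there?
Treat the 2 as one block: (11-2+1)! × 2! = 3628800 × 2 = 7257600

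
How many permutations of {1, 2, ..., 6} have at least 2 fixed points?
Exactly j fixed points: C(6,j)·!(6-j); sum over j ≥ 2 (derangement numbers via !m = (m-1)·(!(m-1) + !(m-2)): !0..!4 = 1, 0, 1, 2, 9). Σ_{j=2}^{6} C(6,j)·!(6-j) = C(6,2)·!4 + C(6,3)·!3 + C(6,4)·!2 + C(6,5)·!1 + C(6,6)·!0 = 15·9 + 20·2 + 15·1 + 6·0 + 1·1 = 191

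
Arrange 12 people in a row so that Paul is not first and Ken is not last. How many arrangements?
By inclusion-exclusion: 12! - 2×(12-1)! + (12-2)! = 479001600 - 79833600 + 3628800 = 402796800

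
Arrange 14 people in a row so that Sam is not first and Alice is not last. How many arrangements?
By inclusion-exclusion: 14! - 2×(14-1)! + (14-2)! = 87178291200 - 12454041600 + 479001600 = 75203251200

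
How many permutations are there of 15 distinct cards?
15! = 1307674368000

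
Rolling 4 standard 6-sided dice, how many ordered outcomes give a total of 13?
Coefficient of x^13 in (x + x² + ... + x^6)^4. By inclusion-exclusion on dice exceeding 6: Σ_j (-1)^j C(4,j)·C(13-1-6j, 3) = C(4,0)·C(12,3) - C(4,1)·C(6,3) = 1·220 - 4·20 = 140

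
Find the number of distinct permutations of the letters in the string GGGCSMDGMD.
10! / (1! × 4! × 2! × 2! × 1!) = 37800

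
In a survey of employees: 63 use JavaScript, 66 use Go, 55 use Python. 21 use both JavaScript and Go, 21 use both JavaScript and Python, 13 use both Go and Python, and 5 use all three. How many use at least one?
|A∪B∪C| = 63+66+55-21-21-13+5 = 134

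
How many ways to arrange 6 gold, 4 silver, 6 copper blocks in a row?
16! / (6! × 4! × 6!) = 1681680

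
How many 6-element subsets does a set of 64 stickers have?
C(64,6) = 64!/(6!×58!) = 74974368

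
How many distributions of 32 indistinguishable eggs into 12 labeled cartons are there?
C(32+12-1, 12-1) = C(43, 11) = 5752004349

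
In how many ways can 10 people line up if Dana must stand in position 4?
Fix one position: (10-1)! = 362880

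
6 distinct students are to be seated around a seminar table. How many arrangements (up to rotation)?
Circular: fix one position, arrange the rest. (6-1)! = 120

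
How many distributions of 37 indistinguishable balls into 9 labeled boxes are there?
C(37+9-1, 9-1) = C(45, 8) = 215553195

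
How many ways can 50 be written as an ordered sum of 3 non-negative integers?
C(50+3-1, 3-1) = C(52, 2) = 1326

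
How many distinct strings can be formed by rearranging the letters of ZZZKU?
5! / (3! × 1! × 1!) = 20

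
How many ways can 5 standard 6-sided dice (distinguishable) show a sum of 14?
Coefficient of x^14 in (x + x² + ... + x^6)^5. By inclusion-exclusion on dice exceeding 6: Σ_j (-1)^j C(5,j)·C(14-1-6j, 4) = C(5,0)·C(13,4) - C(5,1)·C(7,4) = 1·715 - 5·35 = 540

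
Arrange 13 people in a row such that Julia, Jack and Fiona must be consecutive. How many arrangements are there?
Treat the 3 as one block: (13-3+1)! × 3! = 39916800 × 6 = 239500800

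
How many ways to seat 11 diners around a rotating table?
Circular: fix one position, arrange the rest. (11-1)! = 3628800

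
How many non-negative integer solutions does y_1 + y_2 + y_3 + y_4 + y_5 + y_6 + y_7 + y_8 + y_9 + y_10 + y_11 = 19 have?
C(19+11-1, 11-1) = C(29, 10) = 20030010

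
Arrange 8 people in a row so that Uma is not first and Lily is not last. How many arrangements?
By inclusion-exclusion: 8! - 2×(8-1)! + (8-2)! = 40320 - 10080 + 720 = 30960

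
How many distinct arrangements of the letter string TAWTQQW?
7! / (1! × 2! × 2! × 2!) = 630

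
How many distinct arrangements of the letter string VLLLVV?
6! / (3! × 3!) = 20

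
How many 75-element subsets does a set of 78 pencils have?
C(78,75) = 78!/(75!×3!) = 76076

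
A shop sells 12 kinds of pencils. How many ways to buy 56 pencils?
C(56+12-1, 12-1) = C(67, 11) = 1285063345176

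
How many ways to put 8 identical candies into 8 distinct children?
C(8+8-1, 8-1) = C(15, 7) = 6435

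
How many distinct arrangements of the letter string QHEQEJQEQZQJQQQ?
15! / (2! × 3! × 1! × 1! × 8!) = 2702700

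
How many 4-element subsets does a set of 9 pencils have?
C(9,4) = 9!/(4!×5!) = 126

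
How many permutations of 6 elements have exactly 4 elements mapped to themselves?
Choose the 4 fixed points C(6,4) = 15, derange the rest: !2 = Σ_{j=0}^{2} (-1)^j·2!/j! = 2 - 2 + 1 = 1. Product = 15 × 1 = 15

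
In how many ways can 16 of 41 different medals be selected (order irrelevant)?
C(41,16) = 41!/(16!×25!) = 103077446706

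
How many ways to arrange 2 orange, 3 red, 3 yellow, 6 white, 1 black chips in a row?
15! / (2! × 3! × 3! × 6! × 1!) = 25225200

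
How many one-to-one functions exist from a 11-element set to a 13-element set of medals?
P(13,11) = 13!/(13-11)! = 3113510400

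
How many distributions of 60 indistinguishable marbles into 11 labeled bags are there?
C(60+11-1, 11-1) = C(70, 10) = 396704524216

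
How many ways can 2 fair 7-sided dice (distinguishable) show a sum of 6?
Coefficient of x^6 in (x + x² + ... + x^7)^2. By inclusion-exclusion on dice exceeding 7: Σ_j (-1)^j C(2,j)·C(6-1-7j, 1) = C(2,0)·C(5,1) = 1·5 = 5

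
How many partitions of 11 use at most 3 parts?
By conjugation, equals partitions of 11 into parts ≤ 3. Let r_j(i) = number of partitions of i into parts ≤ j, for i = 0..11. r_1(i) = 1 for all i; r_j(i) = r_{j-1}(i) + r_j(i-j). Rows j = 2..3: ≤2: 1 1 2 2 3 3 4 4 5 5 6 6; ≤3: 1 1 2 3 4 5 7 8 10 12 14 16. r_3(11) = 16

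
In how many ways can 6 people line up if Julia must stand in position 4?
Fix one position: (6-1)! = 120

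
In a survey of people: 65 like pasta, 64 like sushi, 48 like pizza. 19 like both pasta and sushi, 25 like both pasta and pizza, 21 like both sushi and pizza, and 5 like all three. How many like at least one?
|A∪B∪C| = 65+64+48-19-25-21+5 = 117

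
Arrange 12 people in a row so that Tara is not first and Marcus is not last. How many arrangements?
By inclusion-exclusion: 12! - 2×(12-1)! + (12-2)! = 479001600 - 79833600 + 3628800 = 402796800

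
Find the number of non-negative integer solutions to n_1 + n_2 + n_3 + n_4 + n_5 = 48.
C(48+5-1, 5-1) = C(52, 4) = 270725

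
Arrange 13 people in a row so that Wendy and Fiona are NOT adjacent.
Total - adjacent = 13! - (13-1)!×2 = 6227020800 - 958003200 = 5269017600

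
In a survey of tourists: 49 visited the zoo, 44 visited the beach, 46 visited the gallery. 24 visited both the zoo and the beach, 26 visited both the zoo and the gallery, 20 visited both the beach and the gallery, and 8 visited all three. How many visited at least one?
|A∪B∪C| = 49+44+46-24-26-20+8 = 77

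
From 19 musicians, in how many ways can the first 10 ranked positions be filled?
P(19,10) = 19!/(19-10)! = 335221286400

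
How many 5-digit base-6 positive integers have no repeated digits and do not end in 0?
Last digit: 5 nonzero choices. First digit: 4 (nonzero, ≠last). Middle 3: P(4,3) = 24. Total = 480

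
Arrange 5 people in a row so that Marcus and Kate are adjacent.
Treat as block: (5-1)! × 2! = 24 × 2 = 48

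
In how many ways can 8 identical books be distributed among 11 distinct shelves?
C(8+11-1, 11-1) = C(18, 10) = 43758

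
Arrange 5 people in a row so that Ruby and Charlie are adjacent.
Treat as block: (5-1)! × 2! = 24 × 2 = 48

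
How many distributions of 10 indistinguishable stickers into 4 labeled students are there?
C(10+4-1, 4-1) = C(13, 3) = 286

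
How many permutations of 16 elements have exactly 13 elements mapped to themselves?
Choose the 13 fixed points C(16,13) = 560, derange the rest: !3 = Σ_{j=0}^{3} (-1)^j·3!/j! = 6 - 6 + 3 - 1 = 2. Product = 560 × 2 = 1120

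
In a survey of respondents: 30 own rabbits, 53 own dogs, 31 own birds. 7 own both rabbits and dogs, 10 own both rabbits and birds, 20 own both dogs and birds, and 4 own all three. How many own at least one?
|A∪B∪C| = 30+53+31-7-10-20+4 = 81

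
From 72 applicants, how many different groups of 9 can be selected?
C(72,9) = 72!/(9!×63!) = 85113005120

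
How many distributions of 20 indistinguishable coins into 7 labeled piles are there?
C(20+7-1, 7-1) = C(26, 6) = 230230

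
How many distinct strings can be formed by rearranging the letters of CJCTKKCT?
8! / (2! × 1! × 3! × 2!) = 1680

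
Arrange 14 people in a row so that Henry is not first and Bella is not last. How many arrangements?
By inclusion-exclusion: 14! - 2×(14-1)! + (14-2)! = 87178291200 - 12454041600 + 479001600 = 75203251200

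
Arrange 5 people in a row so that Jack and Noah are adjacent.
Treat as block: (5-1)! × 2! = 24 × 2 = 48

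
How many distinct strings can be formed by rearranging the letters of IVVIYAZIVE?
10! / (3! × 1! × 1! × 3! × 1! × 1!) = 100800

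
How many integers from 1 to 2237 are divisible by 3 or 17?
⌊2237/3⌋ + ⌊2237/17⌋ - ⌊2237/51⌋ = 745 + 131 - 43 = 833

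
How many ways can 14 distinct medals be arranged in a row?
14! = 87178291200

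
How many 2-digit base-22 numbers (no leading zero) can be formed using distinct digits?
First digit: 21 choices (nonzero). Then descending: 21 × 21 = 441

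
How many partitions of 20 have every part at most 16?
Let r_j(i) = number of partitions of i into parts ≤ j, for i = 0..20. r_1(i) = 1 for all i; r_j(i) = r_{j-1}(i) + r_j(i-j). Rows j = 2..16: ≤2: 1 1 2 2 3 3 4 4 5 5 6 6 7 7 8 8 9 9 10 10 11; ≤3: 1 1 2 3 4 5 7 8 10 12 14 16 19 21 24 27 30 33 37 40 44; ≤4: 1 1 2 3 5 6 9 11 15 18 23 27 34 39 47 54 64 72 84 94 108; ≤5: 1 1 2 3 5 7 10 13 18 23 30 37 47 57 70 84 101 119 141 164 192; ≤6: 1 1 2 3 5 7 11 14 20 26 35 44 58 71 90 110 136 163 199 235 282; ≤7: 1 1 2 3 5 7 11 15 21 28 38 49 65 82 105 131 164 201 248 300 364; ≤8: 1 1 2 3 5 7 11 15 22 29 40 52 70 89 116 146 186 230 288 352 434; ≤9: 1 1 2 3 5 7 11 15 22 30 41 54 73 94 123 157 201 252 318 393 488; ≤10: 1 1 2 3 5 7 11 15 22 30 42 55 75 97 128 164 212 267 340 423 530; ≤11: 1 1 2 3 5 7 11 15 22 30 42 56 76 99 131 169 219 278 355 445 560; ≤12: 1 1 2 3 5 7 11 15 22 30 42 56 77 100 133 172 224 285 366 460 582; ≤13: 1 1 2 3 5 7 11 15 22 30 42 56 77 101 134 174 227 290 373 471 597; ≤14: 1 1 2 3 5 7 11 15 22 30 42 56 77 101 135 175 229 293 378 478 608; ≤15: 1 1 2 3 5 7 11 15 22 30 42 56 77 101 135 176 230 295 381 483 615; ≤16: 1 1 2 3 5 7 11 15 22 30 42 56 77 101 135 176 231 296 383 486 620. r_16(20) = 620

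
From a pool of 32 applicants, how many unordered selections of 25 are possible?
C(32,25) = 32!/(25!×7!) = 3365856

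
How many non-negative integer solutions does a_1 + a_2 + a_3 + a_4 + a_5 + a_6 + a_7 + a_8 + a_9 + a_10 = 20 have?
C(20+10-1, 10-1) = C(29, 9) = 10015005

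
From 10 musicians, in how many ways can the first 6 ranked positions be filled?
P(10,6) = 10!/(10-6)! = 151200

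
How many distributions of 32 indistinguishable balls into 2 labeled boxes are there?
C(32+2-1, 2-1) = C(33, 1) = 33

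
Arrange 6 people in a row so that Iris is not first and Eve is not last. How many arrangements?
By inclusion-exclusion: 6! - 2×(6-1)! + (6-2)! = 720 - 240 + 24 = 504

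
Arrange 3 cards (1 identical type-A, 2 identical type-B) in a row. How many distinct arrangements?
3! / (1! × 2!) = 3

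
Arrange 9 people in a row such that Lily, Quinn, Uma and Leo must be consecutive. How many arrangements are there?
Treat the 4 as one block: (9-4+1)! × 4! = 720 × 24 = 17280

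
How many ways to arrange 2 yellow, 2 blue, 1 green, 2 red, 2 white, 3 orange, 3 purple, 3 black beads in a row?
18! / (2! × 2! × 1! × 2! × 2! × 3! × 3! × 3!) = 1852538688000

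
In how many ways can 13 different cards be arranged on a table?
13! = 6227020800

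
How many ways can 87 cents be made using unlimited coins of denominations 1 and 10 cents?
Coefficient of x^87 in 1/(1-x^1) · 1/(1-x^10). Use j coins of 10 for j = 0..⌊87/10⌋ = 8, the rest in 1s: 8 + 1 = 9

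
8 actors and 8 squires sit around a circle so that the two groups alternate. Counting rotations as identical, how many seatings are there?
Fix one of the actors: (8-1)! ways for the remaining actors, × 8! ways for the squires = 5040 × 40320 = 203212800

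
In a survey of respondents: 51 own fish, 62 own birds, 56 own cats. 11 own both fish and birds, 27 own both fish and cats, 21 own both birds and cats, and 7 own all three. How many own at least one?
|A∪B∪C| = 51+62+56-11-27-21+7 = 117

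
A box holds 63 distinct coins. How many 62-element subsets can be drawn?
C(63,62) = 63!/(62!×1!) = 63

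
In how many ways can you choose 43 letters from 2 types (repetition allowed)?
C(43+2-1, 2-1) = C(44, 1) = 44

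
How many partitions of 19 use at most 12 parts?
By conjugation, equals partitions of 19 into parts ≤ 12. Let r_j(i) = number of partitions of i into parts ≤ j, for i = 0..19. r_1(i) = 1 for all i; r_j(i) = r_{j-1}(i) + r_j(i-j). Rows j = 2..12: ≤2: 1 1 2 2 3 3 4 4 5 5 6 6 7 7 8 8 9 9 10 10; ≤3: 1 1 2 3 4 5 7 8 10 12 14 16 19 21 24 27 30 33 37 40; ≤4: 1 1 2 3 5 6 9 11 15 18 23 27 34 39 47 54 64 72 84 94; ≤5: 1 1 2 3 5 7 10 13 18 23 30 37 47 57 70 84 101 119 141 164; ≤6: 1 1 2 3 5 7 11 14 20 26 35 44 58 71 90 110 136 163 199 235; ≤7: 1 1 2 3 5 7 11 15 21 28 38 49 65 82 105 131 164 201 248 300; ≤8: 1 1 2 3 5 7 11 15 22 29 40 52 70 89 116 146 186 230 288 352; ≤9: 1 1 2 3 5 7 11 15 22 30 41 54 73 94 123 157 201 252 318 393; ≤10: 1 1 2 3 5 7 11 15 22 30 42 55 75 97 128 164 212 267 340 423; ≤11: 1 1 2 3 5 7 11 15 22 30 42 56 76 99 131 169 219 278 355 445; ≤12: 1 1 2 3 5 7 11 15 22 30 42 56 77 100 133 172 224 285 366 460. r_12(19) = 460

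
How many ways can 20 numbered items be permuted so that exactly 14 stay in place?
Choose the 14 fixed points C(20,14) = 38760, derange the rest: !6 = Σ_{j=0}^{6} (-1)^j·6!/j! = 720 - 720 + 360 - 120 + 30 - 6 + 1 = 265. Product = 38760 × 265 = 10271400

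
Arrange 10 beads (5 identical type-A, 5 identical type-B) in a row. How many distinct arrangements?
10! / (5! × 5!) = 252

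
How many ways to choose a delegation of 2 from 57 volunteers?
C(57,2) = 57!/(2!×55!) = 1596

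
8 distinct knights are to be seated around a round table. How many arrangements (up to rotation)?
Circular: fix one position, arrange the rest. (8-1)! = 5040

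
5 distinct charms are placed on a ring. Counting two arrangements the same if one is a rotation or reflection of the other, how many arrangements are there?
(5-1)!/2 = 24/2 = 12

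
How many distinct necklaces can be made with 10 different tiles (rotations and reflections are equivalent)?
(10-1)!/2 = 362880/2 = 181440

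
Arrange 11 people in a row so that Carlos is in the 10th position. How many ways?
Fix one position: (11-1)! = 3628800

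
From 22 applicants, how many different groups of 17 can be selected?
C(22,17) = 22!/(17!×5!) = 26334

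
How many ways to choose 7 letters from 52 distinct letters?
C(52,7) = 52!/(7!×45!) = 133784560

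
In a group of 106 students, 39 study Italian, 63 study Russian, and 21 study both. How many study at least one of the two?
|A∪B| = |A| + |B| - |A∩B| = 39 + 63 - 21 = 81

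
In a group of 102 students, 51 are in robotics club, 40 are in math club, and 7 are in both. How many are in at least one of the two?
|A∪B| = |A| + |B| - |A∩B| = 51 + 40 - 7 = 84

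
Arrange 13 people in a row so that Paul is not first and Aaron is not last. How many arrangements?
By inclusion-exclusion: 13! - 2×(13-1)! + (13-2)! = 6227020800 - 958003200 + 39916800 = 5308934400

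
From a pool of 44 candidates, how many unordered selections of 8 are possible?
C(44,8) = 44!/(8!×36!) = 177232627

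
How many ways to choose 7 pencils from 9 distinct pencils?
C(9,7) = 9!/(7!×2!) = 36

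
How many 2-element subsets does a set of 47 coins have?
C(47,2) = 47!/(2!×45!) = 1081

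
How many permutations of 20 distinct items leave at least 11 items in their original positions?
Exactly j fixed points: C(20,j)·!(20-j); sum over j ≥ 11 (derangement numbers via !m = (m-1)·(!(m-1) + !(m-2)): !0..!9 = 1, 0, 1, 2, 9, 44, 265, 1854, 14833, 133496). Σ_{j=11}^{20} C(20,j)·!(20-j) = C(20,11)·!9 + C(20,12)·!8 + C(20,13)·!7 + C(20,14)·!6 + C(20,15)·!5 + C(20,16)·!4 + C(20,17)·!3 + C(20,18)·!2 + C(20,19)·!1 + C(20,20)·!0 = 167960·133496 + 125970·14833 + 77520·1854 + 38760·265 + 15504·44 + 4845·9 + 1140·2 + 190·1 + 20·0 + 1·1 = 24445222902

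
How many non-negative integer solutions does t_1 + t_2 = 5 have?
C(5+2-1, 2-1) = C(6, 1) = 6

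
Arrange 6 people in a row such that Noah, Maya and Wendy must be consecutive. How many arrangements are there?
Treat the 3 as one block: (6-3+1)! × 3! = 24 × 6 = 144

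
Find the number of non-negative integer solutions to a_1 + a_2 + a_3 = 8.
C(8+3-1, 3-1) = C(10, 2) = 45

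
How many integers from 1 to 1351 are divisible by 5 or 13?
⌊1351/5⌋ + ⌊1351/13⌋ - ⌊1351/65⌋ = 270 + 103 - 20 = 353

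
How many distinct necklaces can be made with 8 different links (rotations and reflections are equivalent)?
(8-1)!/2 = 5040/2 = 2520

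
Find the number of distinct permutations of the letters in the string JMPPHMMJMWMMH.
13! / (2! × 1! × 2! × 6! × 2!) = 1081080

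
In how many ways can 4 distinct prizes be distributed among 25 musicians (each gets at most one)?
P(25,4) = 25!/(25-4)! = 303600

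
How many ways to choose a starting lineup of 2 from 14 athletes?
C(14,2) = 14!/(2!×12!) = 91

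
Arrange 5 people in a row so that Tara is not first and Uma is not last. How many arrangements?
By inclusion-exclusion: 5! - 2×(5-1)! + (5-2)! = 120 - 48 + 6 = 78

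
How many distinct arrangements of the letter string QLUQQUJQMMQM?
12! / (1! × 2! × 3! × 1! × 5!) = 332640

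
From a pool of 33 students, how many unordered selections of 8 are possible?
C(33,8) = 33!/(8!×25!) = 13884156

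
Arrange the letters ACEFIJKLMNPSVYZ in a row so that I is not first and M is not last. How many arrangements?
By inclusion-exclusion: 15! - 2×(15-1)! + (15-2)! = 1307674368000 - 174356582400 + 6227020800 = 1139544806400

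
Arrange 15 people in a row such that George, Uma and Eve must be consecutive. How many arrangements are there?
Treat the 3 as one block: (15-3+1)! × 3! = 6227020800 × 6 = 37362124800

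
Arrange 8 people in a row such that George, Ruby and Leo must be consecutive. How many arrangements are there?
Treat the 3 as one block: (8-3+1)! × 3! = 720 × 6 = 4320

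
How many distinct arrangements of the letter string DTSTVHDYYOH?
11! / (2! × 1! × 2! × 1! × 2! × 1! × 2!) = 2494800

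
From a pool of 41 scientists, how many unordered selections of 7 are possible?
C(41,7) = 41!/(7!×34!) = 22481940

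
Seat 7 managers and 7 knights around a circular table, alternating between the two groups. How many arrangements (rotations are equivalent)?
Fix one of the managers: (7-1)! ways for the remaining managers, × 7! ways for the knights = 720 × 5040 = 3628800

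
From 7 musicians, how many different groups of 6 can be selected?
C(7,6) = 7!/(6!×1!) = 7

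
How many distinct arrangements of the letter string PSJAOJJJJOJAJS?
14! / (7! × 2! × 1! × 2! × 2!) = 2162160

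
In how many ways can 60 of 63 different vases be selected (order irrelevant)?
C(63,60) = 63!/(60!×3!) = 39711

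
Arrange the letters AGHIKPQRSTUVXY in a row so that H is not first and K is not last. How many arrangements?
By inclusion-exclusion: 14! - 2×(14-1)! + (14-2)! = 87178291200 - 12454041600 + 479001600 = 75203251200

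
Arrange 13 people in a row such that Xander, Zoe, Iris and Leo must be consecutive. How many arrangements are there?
Treat the 4 as one block: (13-4+1)! × 4! = 3628800 × 24 = 87091200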